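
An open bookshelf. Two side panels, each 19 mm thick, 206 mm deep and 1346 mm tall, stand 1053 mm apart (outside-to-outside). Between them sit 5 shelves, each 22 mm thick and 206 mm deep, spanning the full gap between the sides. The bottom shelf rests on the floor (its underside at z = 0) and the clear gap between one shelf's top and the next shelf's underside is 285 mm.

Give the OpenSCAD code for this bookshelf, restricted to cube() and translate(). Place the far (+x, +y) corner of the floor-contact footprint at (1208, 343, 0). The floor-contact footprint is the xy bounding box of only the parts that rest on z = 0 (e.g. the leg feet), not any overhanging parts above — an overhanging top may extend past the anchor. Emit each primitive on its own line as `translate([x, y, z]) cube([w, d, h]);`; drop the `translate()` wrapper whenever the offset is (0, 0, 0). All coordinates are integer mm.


translate([155, 137, 0]) cube([19, 206, 1346]);
translate([1189, 137, 0]) cube([19, 206, 1346]);
translate([174, 137, 0]) cube([1015, 206, 22]);
translate([174, 137, 307]) cube([1015, 206, 22]);
translate([174, 137, 614]) cube([1015, 206, 22]);
translate([174, 137, 921]) cube([1015, 206, 22]);
translate([174, 137, 1228]) cube([1015, 206, 22]);


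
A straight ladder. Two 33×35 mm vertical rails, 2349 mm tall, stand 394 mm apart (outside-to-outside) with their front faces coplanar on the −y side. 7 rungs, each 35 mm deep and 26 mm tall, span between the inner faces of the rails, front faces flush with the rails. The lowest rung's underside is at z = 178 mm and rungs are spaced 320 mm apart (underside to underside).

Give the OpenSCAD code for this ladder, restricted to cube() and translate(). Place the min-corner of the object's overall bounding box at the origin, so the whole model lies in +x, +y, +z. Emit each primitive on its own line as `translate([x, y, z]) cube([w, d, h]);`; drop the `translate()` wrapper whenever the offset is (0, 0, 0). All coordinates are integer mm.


cube([33, 35, 2349]);
translate([361, 0, 0]) cube([33, 35, 2349]);
translate([33, 0, 178]) cube([328, 35, 26]);
translate([33, 0, 498]) cube([328, 35, 26]);
translate([33, 0, 818]) cube([328, 35, 26]);
translate([33, 0, 1138]) cube([328, 35, 26]);
translate([33, 0, 1458]) cube([328, 35, 26]);
translate([33, 0, 1778]) cube([328, 35, 26]);
translate([33, 0, 2098]) cube([328, 35, 26]);


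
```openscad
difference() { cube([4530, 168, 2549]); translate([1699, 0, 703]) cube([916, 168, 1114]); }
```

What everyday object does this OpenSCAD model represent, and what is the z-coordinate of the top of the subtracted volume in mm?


A wall with a window opening. The window head height is 1817 mm.

A wall with a rectangular opening subtracted — a window. Sill at z = 703, opening 1114 mm tall, so the head is at 703 + 1114 = 1817 mm.


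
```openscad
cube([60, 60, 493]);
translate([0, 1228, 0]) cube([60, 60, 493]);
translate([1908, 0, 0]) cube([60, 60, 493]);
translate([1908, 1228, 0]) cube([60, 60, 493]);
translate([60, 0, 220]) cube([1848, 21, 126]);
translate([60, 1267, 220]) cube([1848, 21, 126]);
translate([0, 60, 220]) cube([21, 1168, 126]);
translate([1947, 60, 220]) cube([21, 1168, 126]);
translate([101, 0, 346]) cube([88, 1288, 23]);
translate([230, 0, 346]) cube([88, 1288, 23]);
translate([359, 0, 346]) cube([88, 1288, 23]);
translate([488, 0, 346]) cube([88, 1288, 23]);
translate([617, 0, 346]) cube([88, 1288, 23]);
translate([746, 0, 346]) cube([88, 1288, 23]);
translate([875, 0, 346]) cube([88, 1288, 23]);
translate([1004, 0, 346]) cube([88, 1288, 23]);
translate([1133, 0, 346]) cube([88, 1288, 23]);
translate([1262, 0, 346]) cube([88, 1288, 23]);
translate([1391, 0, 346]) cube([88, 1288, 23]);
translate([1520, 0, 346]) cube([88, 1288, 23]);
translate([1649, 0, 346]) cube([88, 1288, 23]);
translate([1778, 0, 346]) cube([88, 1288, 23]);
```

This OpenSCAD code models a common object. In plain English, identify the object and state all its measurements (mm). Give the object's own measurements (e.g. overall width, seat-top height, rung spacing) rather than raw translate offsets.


A bed frame 1968 mm long (x) by 1288 mm wide (y). Four 60×60 mm corner posts, 493 mm tall, at the corners of the footprint. Four rails of 21 mm thickness and 126 mm height run between adjacent posts with their undersides at z = 220 mm, their outer faces flush with the outside of the frame (the two x-running rails run between the posts' inner faces; the two y-running rails run between the posts' inner faces). 14 slats, each 88 mm wide (x) and 23 mm thick, lie across the top of the two x-running rails, running the full 1288 mm width of the frame in y; along x they sit between the end posts with a 41 mm gap after the −x posts and between neighbouring slats, leaving 42 mm before the +x posts.


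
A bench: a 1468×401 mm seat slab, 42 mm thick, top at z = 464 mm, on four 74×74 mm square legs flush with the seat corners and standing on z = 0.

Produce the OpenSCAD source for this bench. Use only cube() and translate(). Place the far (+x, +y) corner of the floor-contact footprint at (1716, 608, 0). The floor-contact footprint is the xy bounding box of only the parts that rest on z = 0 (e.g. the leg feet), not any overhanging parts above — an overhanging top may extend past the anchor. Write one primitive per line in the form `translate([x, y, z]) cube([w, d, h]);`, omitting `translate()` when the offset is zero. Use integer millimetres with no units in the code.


// leg_h = 464 − 42 = 422
translate([248, 207, 422]) cube([1468, 401, 42]);
translate([248, 207, 0]) cube([74, 74, 422]);
translate([248, 534, 0]) cube([74, 74, 422]);
translate([1642, 207, 0]) cube([74, 74, 422]);
translate([1642, 534, 0]) cube([74, 74, 422]);


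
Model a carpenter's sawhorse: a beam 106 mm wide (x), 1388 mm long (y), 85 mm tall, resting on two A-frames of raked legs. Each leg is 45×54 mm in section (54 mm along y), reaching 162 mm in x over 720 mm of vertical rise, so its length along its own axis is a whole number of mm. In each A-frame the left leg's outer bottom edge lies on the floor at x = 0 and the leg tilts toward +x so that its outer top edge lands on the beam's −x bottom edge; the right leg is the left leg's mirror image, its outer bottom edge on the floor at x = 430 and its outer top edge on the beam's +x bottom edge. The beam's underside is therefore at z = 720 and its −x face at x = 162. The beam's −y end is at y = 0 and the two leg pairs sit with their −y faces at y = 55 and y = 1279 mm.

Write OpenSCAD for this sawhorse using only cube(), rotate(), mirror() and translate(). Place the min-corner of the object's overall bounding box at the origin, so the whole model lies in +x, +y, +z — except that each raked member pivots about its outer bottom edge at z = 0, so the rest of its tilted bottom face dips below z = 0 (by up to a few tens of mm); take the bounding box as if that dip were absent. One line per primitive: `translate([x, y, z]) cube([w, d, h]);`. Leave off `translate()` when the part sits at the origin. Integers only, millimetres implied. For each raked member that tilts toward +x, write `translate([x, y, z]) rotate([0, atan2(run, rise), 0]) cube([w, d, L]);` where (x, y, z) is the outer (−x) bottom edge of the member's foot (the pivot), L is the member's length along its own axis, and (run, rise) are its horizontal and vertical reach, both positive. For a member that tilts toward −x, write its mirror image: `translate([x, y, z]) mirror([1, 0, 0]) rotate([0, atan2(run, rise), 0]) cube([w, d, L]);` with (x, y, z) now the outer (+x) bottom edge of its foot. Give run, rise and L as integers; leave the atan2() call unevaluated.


// leg length = √(162² + 720²) = 738
// right-leg outer foot x = 2·162 + 106 = 430
// beam min-corner = (162, 0, 720)
translate([162, 0, 720]) cube([106, 1388, 85]);
translate([0, 55, 0]) rotate([0, atan2(162, 720), 0]) cube([45, 54, 738]);
translate([430, 55, 0]) mirror([1, 0, 0]) rotate([0, atan2(162, 720), 0]) cube([45, 54, 738]);
translate([0, 1279, 0]) rotate([0, atan2(162, 720), 0]) cube([45, 54, 738]);
translate([430, 1279, 0]) mirror([1, 0, 0]) rotate([0, atan2(162, 720), 0]) cube([45, 54, 738]);


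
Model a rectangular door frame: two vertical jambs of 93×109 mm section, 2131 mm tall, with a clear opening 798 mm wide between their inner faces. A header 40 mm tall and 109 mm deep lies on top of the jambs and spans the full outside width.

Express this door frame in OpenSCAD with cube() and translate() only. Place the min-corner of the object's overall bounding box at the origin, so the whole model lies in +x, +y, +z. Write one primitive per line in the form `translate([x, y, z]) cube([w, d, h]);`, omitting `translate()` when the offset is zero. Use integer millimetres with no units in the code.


cube([93, 109, 2131]);
translate([891, 0, 0]) cube([93, 109, 2131]);
translate([0, 0, 2131]) cube([984, 109, 40]);


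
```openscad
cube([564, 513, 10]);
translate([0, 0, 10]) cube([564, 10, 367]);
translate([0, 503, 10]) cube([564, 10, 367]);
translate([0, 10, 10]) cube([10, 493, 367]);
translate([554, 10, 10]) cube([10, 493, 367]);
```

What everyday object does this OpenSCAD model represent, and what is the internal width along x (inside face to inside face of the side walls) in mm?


An open box. The internal width is 544 mm.

A 564×513 base slab with four walls standing on it — an open box. The base is 564 mm wide and the walls are 10 mm thick, so the internal width is 564 − 2 × 10 = 544 mm.


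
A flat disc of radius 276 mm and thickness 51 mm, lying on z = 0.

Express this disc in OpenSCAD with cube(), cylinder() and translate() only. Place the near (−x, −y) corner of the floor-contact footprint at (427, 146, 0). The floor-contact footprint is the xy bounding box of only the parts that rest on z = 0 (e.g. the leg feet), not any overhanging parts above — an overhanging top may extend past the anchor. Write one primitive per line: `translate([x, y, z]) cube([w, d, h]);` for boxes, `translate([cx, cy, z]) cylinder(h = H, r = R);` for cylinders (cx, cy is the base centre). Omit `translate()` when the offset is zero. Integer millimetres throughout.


translate([703, 422, 0]) cylinder(h = 51, r = 276);


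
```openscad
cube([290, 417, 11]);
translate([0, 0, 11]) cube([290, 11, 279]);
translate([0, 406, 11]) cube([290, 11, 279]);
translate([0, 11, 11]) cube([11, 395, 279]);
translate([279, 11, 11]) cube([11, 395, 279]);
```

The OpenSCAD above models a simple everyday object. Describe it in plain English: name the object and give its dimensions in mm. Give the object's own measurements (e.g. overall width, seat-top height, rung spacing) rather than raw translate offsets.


An open-topped rectangular box: outside dimensions 290×417×290 mm, with a uniform wall and base thickness of 11 mm. The base is a full 290×417 slab on the floor; four walls sit on top of the base. The front and back walls (the −y and +y sides) span the full width; the two side walls fit between them.


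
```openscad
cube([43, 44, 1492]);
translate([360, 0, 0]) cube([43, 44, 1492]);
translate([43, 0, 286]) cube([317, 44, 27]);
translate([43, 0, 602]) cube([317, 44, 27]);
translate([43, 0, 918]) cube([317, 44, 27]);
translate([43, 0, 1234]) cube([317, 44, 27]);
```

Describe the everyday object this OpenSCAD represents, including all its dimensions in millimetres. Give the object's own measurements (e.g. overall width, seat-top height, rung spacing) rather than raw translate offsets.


A straight ladder. Two 43×44 mm vertical rails, 1492 mm tall, stand 403 mm apart (outside-to-outside) with their front faces coplanar on the −y side. 4 rungs, each 44 mm deep and 27 mm tall, span between the inner faces of the rails, front faces flush with the rails. The lowest rung's underside is at z = 286 mm and rungs are spaced 316 mm apart (underside to underside).


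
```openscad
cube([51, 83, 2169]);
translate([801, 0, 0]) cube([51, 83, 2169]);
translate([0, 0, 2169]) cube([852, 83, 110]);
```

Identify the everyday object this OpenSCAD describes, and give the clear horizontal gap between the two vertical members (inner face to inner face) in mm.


A door frame. The clear opening width is 750 mm.

Two 2169 mm tall posts with a header on top — a door frame. The left jamb is 51 mm wide at x = 0; the right jamb starts at x = 801. The clear opening is 801 − 51 = 750 mm.


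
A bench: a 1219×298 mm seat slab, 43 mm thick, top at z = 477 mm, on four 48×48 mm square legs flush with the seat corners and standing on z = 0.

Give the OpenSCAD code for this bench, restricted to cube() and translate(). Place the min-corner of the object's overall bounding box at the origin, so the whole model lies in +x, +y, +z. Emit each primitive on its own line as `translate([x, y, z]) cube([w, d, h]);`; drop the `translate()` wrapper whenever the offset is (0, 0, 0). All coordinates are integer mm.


translate([0, 0, 434]) cube([1219, 298, 43]);
cube([48, 48, 434]);
translate([0, 250, 0]) cube([48, 48, 434]);
translate([1171, 0, 0]) cube([48, 48, 434]);
translate([1171, 250, 0]) cube([48, 48, 434]);


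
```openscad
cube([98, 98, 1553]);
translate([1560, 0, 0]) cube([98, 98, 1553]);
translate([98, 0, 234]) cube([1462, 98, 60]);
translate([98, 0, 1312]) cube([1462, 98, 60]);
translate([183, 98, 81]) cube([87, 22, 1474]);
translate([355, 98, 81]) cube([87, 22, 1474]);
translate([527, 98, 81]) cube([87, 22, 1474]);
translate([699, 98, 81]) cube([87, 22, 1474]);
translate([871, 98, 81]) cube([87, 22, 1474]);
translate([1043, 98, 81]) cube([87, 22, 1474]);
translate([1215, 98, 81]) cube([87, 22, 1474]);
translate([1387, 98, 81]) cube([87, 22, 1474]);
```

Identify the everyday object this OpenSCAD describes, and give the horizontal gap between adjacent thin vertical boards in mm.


A fence section. The picket gap is 85 mm.

Two posts, two rails, 8 pickets — a fence section. Span 1462 mm holds 8 pickets of 87 mm with 9 equal gaps: ⌊(1462 − 8·87) / 9⌋ = 85 mm.


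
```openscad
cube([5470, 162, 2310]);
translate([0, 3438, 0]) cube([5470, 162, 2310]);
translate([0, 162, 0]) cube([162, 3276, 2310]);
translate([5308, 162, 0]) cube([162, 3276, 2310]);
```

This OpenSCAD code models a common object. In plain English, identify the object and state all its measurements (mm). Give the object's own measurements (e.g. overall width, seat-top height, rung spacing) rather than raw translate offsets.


The wall frame of a small rectangular building: four walls, each 2310 mm tall and 162 mm thick, enclosing a footprint 5470 mm (x) by 3600 mm (y) outside-to-outside, with no floor or roof. The front and back walls (the −y and +y sides) span the full width; the two side walls fit between them.


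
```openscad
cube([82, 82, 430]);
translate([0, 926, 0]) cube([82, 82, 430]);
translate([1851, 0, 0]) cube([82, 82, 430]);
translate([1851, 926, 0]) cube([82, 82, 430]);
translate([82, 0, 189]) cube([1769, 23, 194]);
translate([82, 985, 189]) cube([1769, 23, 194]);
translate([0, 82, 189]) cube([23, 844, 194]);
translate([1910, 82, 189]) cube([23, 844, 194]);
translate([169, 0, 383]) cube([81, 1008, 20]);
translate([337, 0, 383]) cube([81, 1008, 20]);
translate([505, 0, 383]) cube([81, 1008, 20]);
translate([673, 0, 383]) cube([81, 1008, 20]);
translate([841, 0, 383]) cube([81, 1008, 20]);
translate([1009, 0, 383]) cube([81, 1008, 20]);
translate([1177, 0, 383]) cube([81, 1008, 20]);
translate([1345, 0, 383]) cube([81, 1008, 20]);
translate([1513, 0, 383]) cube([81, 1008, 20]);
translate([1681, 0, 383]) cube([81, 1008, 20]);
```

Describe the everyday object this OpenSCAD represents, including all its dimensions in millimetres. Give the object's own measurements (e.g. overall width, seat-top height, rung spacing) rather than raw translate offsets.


A bed frame 1933 mm long (x) by 1008 mm wide (y). Four 82×82 mm corner posts, 430 mm tall, at the corners of the footprint. Four rails of 23 mm thickness and 194 mm height run between adjacent posts with their undersides at z = 189 mm, their outer faces flush with the outside of the frame (the two x-running rails run between the posts' inner faces; the two y-running rails run between the posts' inner faces). 10 slats, each 81 mm wide (x) and 20 mm thick, lie across the top of the two x-running rails, running the full 1008 mm width of the frame in y; along x they sit between the end posts with a 87 mm gap after the −x posts and between neighbouring slats, leaving 89 mm before the +x posts.


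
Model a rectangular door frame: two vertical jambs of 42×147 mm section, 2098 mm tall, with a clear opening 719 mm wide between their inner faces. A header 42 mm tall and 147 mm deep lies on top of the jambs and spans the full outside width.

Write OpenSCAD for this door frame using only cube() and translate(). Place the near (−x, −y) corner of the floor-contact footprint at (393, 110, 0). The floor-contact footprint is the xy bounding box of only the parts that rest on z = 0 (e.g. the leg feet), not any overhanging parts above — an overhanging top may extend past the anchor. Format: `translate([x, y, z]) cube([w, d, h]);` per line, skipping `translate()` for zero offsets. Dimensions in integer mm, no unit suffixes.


translate([393, 110, 0]) cube([42, 147, 2098]);
translate([1154, 110, 0]) cube([42, 147, 2098]);
translate([393, 110, 2098]) cube([803, 147, 42]);


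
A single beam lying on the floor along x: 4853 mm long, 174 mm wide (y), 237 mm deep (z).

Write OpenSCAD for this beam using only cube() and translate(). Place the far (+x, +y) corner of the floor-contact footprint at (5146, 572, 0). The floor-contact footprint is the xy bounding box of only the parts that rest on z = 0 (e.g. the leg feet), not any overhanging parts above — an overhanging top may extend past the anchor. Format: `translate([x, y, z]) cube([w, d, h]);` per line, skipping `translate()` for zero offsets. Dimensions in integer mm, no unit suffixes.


translate([293, 398, 0]) cube([4853, 174, 237]);


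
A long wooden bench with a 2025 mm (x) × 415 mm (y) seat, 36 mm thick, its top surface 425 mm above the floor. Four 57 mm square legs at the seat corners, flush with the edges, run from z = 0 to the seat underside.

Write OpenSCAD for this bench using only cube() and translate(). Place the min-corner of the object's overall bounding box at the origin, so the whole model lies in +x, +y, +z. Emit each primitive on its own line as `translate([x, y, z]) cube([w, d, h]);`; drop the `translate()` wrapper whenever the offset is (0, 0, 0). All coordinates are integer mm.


// leg_h = 425 − 36 = 389
translate([0, 0, 389]) cube([2025, 415, 36]);
cube([57, 57, 389]);
translate([0, 358, 0]) cube([57, 57, 389]);
translate([1968, 0, 0]) cube([57, 57, 389]);
translate([1968, 358, 0]) cube([57, 57, 389]);


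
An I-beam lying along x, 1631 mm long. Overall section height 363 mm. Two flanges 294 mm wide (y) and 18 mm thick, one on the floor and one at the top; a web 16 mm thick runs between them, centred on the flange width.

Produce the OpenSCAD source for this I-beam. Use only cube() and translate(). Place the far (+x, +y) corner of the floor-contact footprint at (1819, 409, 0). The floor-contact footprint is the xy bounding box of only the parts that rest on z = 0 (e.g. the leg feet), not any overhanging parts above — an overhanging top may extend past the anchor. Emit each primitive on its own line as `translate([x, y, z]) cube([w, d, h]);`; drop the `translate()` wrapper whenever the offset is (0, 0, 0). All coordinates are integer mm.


translate([188, 115, 0]) cube([1631, 294, 18]);
translate([188, 254, 18]) cube([1631, 16, 327]);
translate([188, 115, 345]) cube([1631, 294, 18]);


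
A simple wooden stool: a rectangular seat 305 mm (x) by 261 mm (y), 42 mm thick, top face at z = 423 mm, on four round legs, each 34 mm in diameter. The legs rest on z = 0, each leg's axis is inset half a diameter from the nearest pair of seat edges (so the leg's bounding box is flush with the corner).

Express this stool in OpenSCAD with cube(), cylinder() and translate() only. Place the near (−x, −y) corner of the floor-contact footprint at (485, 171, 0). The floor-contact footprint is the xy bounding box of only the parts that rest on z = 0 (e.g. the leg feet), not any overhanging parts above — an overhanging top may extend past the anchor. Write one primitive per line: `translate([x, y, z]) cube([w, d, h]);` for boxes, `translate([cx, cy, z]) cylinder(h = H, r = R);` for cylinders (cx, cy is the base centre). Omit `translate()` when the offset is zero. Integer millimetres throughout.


// leg_h = 423 - 42 = 381
translate([485, 171, 381]) cube([305, 261, 42]);
translate([502, 188, 0]) cylinder(h = 381, r = 17);
translate([773, 188, 0]) cylinder(h = 381, r = 17);
translate([502, 415, 0]) cylinder(h = 381, r = 17);
translate([773, 415, 0]) cylinder(h = 381, r = 17);


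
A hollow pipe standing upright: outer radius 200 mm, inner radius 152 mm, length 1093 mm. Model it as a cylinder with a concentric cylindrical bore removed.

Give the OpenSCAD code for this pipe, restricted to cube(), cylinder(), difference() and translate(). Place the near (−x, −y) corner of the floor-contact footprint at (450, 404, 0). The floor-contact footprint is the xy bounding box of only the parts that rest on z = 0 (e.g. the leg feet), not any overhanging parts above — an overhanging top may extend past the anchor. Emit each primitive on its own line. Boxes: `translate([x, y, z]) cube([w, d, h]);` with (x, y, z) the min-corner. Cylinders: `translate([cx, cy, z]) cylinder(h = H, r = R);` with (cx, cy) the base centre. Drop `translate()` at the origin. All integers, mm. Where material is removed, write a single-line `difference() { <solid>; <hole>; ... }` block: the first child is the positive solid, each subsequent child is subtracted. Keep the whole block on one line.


difference() { translate([650, 604, 0]) cylinder(h = 1093, r = 200); translate([650, 604, 0]) cylinder(h = 1093, r = 152); }


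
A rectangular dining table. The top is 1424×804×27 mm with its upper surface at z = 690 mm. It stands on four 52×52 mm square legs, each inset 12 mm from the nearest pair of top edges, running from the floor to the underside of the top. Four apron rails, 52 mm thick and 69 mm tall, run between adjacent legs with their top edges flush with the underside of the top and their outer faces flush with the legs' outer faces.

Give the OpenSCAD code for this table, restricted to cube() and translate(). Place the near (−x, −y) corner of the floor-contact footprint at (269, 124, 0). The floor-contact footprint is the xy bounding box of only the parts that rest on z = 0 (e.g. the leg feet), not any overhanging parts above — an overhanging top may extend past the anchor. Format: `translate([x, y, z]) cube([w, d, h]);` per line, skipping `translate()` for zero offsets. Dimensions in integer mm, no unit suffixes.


translate([257, 112, 663]) cube([1424, 804, 27]);
translate([269, 124, 0]) cube([52, 52, 663]);
translate([1617, 124, 0]) cube([52, 52, 663]);
translate([269, 852, 0]) cube([52, 52, 663]);
translate([1617, 852, 0]) cube([52, 52, 663]);
translate([321, 124, 594]) cube([1296, 52, 69]);
translate([321, 852, 594]) cube([1296, 52, 69]);
translate([269, 176, 594]) cube([52, 676, 69]);
translate([1617, 176, 594]) cube([52, 676, 69]);


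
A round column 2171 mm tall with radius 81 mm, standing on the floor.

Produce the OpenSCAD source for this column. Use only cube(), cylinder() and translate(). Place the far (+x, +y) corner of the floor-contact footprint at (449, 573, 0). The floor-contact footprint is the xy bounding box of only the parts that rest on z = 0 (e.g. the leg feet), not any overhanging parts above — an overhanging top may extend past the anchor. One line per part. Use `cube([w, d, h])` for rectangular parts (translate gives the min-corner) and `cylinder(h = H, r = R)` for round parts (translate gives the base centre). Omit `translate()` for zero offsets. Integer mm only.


translate([368, 492, 0]) cylinder(h = 2171, r = 81);


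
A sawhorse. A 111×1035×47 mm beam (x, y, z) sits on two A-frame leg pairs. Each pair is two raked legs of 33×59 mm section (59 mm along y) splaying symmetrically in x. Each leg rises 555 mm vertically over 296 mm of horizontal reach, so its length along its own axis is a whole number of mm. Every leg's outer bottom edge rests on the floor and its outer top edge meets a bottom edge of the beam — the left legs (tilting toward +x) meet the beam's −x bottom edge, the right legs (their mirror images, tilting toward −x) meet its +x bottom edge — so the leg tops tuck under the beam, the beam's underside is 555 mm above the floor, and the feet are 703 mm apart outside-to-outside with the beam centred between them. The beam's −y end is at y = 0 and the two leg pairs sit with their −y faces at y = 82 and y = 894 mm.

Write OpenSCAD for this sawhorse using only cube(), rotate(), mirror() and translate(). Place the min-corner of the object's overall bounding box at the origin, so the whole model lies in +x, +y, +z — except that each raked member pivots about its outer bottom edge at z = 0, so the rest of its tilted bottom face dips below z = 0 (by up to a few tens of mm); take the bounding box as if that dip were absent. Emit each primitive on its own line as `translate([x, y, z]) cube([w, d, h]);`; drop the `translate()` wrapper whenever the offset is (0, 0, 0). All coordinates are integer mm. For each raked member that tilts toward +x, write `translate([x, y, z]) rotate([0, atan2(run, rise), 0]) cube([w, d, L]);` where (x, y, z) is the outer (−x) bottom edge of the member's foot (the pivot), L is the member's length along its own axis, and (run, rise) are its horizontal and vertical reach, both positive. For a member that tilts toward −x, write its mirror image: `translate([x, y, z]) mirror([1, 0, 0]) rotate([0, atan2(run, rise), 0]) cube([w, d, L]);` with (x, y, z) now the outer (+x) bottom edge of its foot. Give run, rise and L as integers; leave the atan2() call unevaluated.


// leg length = √(296² + 555²) = 629
// right-leg outer foot x = 2·296 + 111 = 703
// beam min-corner = (296, 0, 555)
translate([296, 0, 555]) cube([111, 1035, 47]);
translate([0, 82, 0]) rotate([0, atan2(296, 555), 0]) cube([33, 59, 629]);
translate([703, 82, 0]) mirror([1, 0, 0]) rotate([0, atan2(296, 555), 0]) cube([33, 59, 629]);
translate([0, 894, 0]) rotate([0, atan2(296, 555), 0]) cube([33, 59, 629]);
translate([703, 894, 0]) mirror([1, 0, 0]) rotate([0, atan2(296, 555), 0]) cube([33, 59, 629]);


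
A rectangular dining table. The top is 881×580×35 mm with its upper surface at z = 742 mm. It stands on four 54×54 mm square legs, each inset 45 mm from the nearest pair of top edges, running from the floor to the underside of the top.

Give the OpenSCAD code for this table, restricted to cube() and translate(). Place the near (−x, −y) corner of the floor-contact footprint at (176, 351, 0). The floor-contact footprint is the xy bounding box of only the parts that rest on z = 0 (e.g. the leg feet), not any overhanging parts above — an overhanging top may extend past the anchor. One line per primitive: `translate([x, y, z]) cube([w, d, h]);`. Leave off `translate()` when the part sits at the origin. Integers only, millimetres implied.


// leg_h = 742 - 35 = 707
translate([131, 306, 707]) cube([881, 580, 35]);
translate([176, 351, 0]) cube([54, 54, 707]);
translate([913, 351, 0]) cube([54, 54, 707]);
translate([176, 787, 0]) cube([54, 54, 707]);
translate([913, 787, 0]) cube([54, 54, 707]);


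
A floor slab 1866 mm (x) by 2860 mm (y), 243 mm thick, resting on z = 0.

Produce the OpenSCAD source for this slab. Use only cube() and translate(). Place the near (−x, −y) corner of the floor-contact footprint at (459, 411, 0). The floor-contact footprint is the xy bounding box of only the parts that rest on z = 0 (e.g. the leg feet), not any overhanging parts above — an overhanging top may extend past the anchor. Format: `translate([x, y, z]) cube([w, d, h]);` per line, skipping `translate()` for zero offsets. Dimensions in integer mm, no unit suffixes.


translate([459, 411, 0]) cube([1866, 2860, 243]);


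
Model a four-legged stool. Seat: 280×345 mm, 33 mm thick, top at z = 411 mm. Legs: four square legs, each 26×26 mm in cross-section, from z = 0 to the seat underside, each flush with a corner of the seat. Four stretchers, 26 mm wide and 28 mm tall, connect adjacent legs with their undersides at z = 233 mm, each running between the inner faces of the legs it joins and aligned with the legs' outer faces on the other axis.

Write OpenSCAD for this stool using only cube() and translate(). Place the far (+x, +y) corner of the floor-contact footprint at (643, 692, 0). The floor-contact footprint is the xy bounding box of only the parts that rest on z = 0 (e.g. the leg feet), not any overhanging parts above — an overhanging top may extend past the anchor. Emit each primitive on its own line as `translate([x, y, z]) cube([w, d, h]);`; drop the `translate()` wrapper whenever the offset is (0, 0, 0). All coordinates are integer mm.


translate([363, 347, 378]) cube([280, 345, 33]);
translate([363, 347, 0]) cube([26, 26, 378]);
translate([617, 347, 0]) cube([26, 26, 378]);
translate([363, 666, 0]) cube([26, 26, 378]);
translate([617, 666, 0]) cube([26, 26, 378]);
translate([389, 347, 233]) cube([228, 26, 28]);
translate([389, 666, 233]) cube([228, 26, 28]);
translate([363, 373, 233]) cube([26, 293, 28]);
translate([617, 373, 233]) cube([26, 293, 28]);


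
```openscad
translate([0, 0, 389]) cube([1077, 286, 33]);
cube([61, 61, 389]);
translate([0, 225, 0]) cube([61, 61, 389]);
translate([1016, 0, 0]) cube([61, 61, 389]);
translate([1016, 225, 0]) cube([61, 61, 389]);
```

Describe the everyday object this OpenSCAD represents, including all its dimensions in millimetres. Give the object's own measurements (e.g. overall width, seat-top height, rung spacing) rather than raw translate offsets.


A bench: a 1077×286 mm seat slab, 33 mm thick, top at z = 422 mm, on four 61×61 mm square legs flush with the seat corners and standing on z = 0.


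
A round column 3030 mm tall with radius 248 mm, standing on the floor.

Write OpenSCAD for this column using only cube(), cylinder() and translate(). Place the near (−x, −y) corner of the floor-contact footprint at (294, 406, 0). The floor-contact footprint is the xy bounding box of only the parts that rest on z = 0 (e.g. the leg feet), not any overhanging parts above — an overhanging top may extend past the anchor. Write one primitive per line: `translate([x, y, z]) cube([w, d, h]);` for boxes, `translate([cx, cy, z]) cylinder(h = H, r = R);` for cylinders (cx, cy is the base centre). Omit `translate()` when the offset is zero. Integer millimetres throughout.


translate([542, 654, 0]) cylinder(h = 3030, r = 248);


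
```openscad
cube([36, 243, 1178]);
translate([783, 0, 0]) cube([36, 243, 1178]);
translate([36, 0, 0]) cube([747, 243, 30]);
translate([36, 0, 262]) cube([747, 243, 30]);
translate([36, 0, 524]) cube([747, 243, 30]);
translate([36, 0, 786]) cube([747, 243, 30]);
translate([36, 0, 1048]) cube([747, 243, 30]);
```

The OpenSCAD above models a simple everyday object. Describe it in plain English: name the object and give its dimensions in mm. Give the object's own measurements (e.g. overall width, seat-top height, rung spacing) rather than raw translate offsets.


An open bookshelf. Two side panels, each 36 mm thick, 243 mm deep and 1178 mm tall, stand 819 mm apart (outside-to-outside). Between them sit 5 shelves, each 30 mm thick and 243 mm deep, spanning the full gap between the sides. The bottom shelf rests on the floor (its underside at z = 0) and the clear gap between one shelf's top and the next shelf's underside is 232 mm.


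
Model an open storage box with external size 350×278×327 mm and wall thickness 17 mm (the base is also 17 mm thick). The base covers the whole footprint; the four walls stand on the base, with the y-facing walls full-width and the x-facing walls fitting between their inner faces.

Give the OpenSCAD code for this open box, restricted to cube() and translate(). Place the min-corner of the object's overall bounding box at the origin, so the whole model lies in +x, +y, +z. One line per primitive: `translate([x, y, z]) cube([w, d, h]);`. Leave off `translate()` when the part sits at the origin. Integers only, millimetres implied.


cube([350, 278, 17]);
translate([0, 0, 17]) cube([350, 17, 310]);
translate([0, 261, 17]) cube([350, 17, 310]);
translate([0, 17, 17]) cube([17, 244, 310]);
translate([333, 17, 17]) cube([17, 244, 310]);


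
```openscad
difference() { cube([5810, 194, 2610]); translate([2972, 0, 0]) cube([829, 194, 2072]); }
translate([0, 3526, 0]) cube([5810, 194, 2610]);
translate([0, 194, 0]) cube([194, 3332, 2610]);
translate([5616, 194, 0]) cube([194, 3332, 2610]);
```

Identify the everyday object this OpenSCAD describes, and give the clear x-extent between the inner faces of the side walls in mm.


A single room. The interior width is 5422 mm.

Four walls enclosing a rectangle with a door in the front wall — a room. Outside width 5810 minus two 194 mm walls gives 5422 mm.


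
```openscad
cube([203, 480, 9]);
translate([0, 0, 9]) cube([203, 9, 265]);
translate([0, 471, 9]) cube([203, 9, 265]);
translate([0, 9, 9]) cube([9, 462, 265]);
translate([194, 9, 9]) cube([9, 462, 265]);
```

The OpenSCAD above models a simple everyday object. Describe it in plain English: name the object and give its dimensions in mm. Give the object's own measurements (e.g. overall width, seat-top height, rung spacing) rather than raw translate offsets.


An open-topped rectangular box: outside dimensions 203×480×274 mm, with a uniform wall and base thickness of 9 mm. The base is a full 203×480 slab on the floor; four walls sit on top of the base. The front and back walls (the −y and +y sides) span the full width; the two side walls fit between them.


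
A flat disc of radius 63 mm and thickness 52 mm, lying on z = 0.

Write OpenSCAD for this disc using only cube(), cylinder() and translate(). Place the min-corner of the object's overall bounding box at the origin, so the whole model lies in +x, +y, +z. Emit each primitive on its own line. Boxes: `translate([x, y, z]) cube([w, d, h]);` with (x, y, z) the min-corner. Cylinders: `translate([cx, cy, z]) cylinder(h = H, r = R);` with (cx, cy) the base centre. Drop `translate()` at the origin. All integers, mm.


translate([63, 63, 0]) cylinder(h = 52, r = 63);


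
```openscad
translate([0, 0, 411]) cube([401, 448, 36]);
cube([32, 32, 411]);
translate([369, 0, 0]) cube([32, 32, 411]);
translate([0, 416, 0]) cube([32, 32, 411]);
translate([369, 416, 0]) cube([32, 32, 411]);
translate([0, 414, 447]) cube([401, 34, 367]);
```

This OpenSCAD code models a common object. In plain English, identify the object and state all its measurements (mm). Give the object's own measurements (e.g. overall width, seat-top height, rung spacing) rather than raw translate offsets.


A chair. The seat is a 401×448×36 mm slab with its top at z = 447 mm, on four 32×32 mm corner legs (flush with the seat edges, standing on z = 0). A flat backrest 34 mm thick, 367 mm tall, spans the full seat width and rises from the seat top along its +y edge, rear face flush with the rear of the seat.


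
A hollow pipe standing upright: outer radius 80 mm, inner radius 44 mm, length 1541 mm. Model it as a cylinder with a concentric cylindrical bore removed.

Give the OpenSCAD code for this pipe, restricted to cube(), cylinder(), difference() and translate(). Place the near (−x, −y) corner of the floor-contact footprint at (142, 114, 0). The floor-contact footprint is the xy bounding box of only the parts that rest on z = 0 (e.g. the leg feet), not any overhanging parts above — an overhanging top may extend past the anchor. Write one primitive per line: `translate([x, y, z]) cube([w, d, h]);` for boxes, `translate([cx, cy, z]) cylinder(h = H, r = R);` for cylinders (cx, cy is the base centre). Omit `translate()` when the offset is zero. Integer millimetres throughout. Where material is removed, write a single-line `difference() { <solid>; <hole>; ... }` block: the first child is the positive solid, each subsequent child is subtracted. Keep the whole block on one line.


difference() { translate([222, 194, 0]) cylinder(h = 1541, r = 80); translate([222, 194, 0]) cylinder(h = 1541, r = 44); }


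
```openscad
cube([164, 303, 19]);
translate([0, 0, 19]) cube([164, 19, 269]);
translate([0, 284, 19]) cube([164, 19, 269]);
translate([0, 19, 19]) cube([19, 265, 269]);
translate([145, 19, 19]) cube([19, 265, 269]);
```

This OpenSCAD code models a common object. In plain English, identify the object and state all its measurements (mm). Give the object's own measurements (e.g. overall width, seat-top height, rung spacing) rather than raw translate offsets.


An open-topped rectangular box: outside dimensions 164×303×288 mm, with a uniform wall and base thickness of 19 mm. The base is a full 164×303 slab on the floor; four walls sit on top of the base. The front and back walls (the −y and +y sides) span the full width; the two side walls fit between them.


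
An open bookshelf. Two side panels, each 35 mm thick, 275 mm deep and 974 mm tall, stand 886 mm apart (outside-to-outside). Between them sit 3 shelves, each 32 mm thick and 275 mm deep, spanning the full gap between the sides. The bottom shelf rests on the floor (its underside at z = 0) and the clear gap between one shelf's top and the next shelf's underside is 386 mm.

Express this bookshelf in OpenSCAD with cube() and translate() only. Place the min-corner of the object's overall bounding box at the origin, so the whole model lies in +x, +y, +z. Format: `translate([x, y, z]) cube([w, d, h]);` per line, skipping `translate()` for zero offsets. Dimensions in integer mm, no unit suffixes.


cube([35, 275, 974]);
translate([851, 0, 0]) cube([35, 275, 974]);
translate([35, 0, 0]) cube([816, 275, 32]);
translate([35, 0, 418]) cube([816, 275, 32]);
translate([35, 0, 836]) cube([816, 275, 32]);


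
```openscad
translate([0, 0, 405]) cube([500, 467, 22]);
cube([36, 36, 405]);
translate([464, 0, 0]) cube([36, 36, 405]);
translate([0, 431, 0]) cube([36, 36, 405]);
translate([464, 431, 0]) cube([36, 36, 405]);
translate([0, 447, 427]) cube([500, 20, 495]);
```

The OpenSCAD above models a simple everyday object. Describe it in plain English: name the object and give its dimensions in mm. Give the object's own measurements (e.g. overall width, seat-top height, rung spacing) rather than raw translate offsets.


A chair. The seat is a 500×467×22 mm slab with its top at z = 427 mm, on four 36×36 mm corner legs (flush with the seat edges, standing on z = 0). A flat backrest 20 mm thick, 495 mm tall, spans the full seat width and rises from the seat top along its +y edge, rear face flush with the rear of the seat.


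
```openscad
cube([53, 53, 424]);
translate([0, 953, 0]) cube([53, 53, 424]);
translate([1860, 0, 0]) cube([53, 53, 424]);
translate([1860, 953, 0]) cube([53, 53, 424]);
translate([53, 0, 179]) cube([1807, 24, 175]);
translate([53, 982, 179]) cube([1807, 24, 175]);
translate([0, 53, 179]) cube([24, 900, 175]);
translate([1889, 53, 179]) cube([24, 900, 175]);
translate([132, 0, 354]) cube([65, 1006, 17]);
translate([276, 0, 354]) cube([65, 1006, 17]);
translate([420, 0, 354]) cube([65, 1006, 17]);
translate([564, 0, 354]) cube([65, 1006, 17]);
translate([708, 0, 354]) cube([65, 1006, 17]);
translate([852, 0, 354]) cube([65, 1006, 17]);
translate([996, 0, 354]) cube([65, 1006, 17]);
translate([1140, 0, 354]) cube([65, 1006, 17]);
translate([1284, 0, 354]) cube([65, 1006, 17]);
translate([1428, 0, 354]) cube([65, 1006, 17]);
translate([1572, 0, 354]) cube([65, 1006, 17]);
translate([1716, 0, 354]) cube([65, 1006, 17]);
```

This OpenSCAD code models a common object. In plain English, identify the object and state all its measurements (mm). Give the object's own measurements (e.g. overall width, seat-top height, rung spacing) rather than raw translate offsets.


A bed frame 1913 mm long (x) by 1006 mm wide (y). Four 53×53 mm corner posts, 424 mm tall, at the corners of the footprint. Four rails of 24 mm thickness and 175 mm height run between adjacent posts with their undersides at z = 179 mm, their outer faces flush with the outside of the frame (the two x-running rails run between the posts' inner faces; the two y-running rails run between the posts' inner faces). 12 slats, each 65 mm wide (x) and 17 mm thick, lie across the top of the two x-running rails, running the full 1006 mm width of the frame in y; along x they sit between the end posts with a 79 mm gap after the −x posts and between neighbouring slats and before the +x posts.
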